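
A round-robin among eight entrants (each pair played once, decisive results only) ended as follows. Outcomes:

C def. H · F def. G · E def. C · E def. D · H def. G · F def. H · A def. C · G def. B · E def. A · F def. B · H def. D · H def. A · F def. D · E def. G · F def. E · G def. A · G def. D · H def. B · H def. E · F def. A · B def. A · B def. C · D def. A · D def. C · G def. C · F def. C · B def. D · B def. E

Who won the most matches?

Win totals: A 1, B 4, C 1, D 2, E 4, F 7, G 4, H 5.
F leads with 7 wins (next highest: 5).

F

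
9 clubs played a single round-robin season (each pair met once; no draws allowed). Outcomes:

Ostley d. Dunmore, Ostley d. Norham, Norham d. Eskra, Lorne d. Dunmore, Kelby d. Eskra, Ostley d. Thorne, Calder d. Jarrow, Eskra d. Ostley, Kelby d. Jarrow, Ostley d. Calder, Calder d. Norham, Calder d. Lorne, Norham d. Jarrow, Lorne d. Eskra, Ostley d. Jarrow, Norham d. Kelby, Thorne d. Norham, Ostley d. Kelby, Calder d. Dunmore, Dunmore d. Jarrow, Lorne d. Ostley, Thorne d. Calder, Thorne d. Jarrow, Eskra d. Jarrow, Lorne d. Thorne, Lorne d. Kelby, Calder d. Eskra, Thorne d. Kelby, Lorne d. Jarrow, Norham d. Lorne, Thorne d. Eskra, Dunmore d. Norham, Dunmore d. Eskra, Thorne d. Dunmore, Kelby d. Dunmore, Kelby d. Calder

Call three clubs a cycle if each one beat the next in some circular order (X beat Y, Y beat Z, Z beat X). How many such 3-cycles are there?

13

Win totals: Eskra 2, Kelby 4, Dunmore 3, Calder 5, Jarrow 0, Lorne 6, Norham 4, Ostley 6, Thorne 6.
A club with w wins dominates both others in C(w,2) triples; summing gives 1 + 6 + 3 + 10 + 0 + 15 + 6 + 15 + 15 = 71 transitive triples.
Total triples C(9,3) = 84, so cyclic triples = 84 − 71 = 13.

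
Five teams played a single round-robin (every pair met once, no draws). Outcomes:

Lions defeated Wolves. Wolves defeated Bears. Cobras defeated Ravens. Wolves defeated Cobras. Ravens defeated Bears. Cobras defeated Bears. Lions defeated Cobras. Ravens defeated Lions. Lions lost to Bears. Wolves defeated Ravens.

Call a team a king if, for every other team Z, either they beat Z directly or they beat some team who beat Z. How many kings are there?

3

Ravens reaches everyone (king).
Wolves reaches everyone (king).
Lions reaches everyone (king).
Bears cannot reach Ravens in two steps.
Cobras cannot reach Wolves in two steps.
Kings: Ravens, Wolves, Lions — 3.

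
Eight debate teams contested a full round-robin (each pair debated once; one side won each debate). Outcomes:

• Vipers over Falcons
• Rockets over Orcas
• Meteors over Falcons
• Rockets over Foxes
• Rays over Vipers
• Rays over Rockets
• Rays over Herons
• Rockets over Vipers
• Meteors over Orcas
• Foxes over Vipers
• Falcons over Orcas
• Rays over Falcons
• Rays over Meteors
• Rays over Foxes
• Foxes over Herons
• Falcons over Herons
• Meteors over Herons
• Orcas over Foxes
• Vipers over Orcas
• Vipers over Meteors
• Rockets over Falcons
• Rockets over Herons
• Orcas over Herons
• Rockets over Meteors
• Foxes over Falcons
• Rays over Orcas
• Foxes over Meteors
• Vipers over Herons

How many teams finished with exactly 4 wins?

2

Win totals: Foxes 4, Rays 7, Meteors 3, Vipers 4, Falcons 2, Herons 0, Rockets 6, Orcas 2.
Exactly 4: Foxes, Vipers — 2 teams.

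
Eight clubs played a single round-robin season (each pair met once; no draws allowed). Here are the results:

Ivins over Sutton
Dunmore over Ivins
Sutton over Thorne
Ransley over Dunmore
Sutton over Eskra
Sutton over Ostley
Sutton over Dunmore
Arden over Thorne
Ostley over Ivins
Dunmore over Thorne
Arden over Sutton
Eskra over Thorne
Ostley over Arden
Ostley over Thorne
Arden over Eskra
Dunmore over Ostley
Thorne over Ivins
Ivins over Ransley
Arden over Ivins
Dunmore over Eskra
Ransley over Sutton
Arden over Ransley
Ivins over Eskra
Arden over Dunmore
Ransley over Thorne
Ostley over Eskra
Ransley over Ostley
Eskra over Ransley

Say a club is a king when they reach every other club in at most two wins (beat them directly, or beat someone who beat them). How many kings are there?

5

Eskra cannot reach Arden in two steps.
Ivins cannot reach Arden in two steps.
Sutton reaches everyone (king).
Arden reaches everyone (king).
Ostley reaches everyone (king).
Ransley reaches everyone (king).
Dunmore reaches everyone (king).
Thorne cannot reach Arden, Ostley, Dunmore in two steps.
Kings: Sutton, Arden, Ostley, Ransley, Dunmore — 5.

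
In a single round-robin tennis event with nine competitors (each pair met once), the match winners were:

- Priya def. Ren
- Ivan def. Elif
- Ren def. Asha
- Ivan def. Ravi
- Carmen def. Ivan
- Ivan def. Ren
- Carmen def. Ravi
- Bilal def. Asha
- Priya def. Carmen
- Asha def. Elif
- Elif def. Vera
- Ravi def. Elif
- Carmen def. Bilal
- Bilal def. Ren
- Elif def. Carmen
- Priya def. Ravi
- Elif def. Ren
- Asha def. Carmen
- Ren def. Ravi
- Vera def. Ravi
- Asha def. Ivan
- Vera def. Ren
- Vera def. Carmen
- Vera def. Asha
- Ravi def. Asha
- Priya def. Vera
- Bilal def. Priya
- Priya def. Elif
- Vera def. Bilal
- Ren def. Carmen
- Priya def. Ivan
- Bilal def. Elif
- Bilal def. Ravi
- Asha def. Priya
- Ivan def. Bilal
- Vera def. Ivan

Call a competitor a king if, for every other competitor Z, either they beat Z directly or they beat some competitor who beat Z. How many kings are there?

Vera reaches everyone (king).
Priya reaches everyone (king).
Ravi cannot reach Bilal in two steps.
Carmen cannot reach Vera in two steps.
Bilal reaches everyone (king).
Asha reaches everyone (king).
Ivan reaches everyone (king).
Ren cannot reach Vera in two steps.
Elif cannot reach Priya in two steps.
Kings: Vera, Priya, Bilal, Asha, Ivan — 5.

5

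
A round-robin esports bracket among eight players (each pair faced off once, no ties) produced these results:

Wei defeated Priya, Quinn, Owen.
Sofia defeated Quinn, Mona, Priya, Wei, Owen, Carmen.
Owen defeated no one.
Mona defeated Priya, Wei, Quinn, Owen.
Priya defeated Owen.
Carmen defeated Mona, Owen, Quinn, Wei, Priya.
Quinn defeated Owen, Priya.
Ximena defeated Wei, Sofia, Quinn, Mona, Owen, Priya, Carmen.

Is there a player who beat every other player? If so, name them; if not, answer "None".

Ximena

Ximena has 7 wins out of 7 opponents — a perfect record.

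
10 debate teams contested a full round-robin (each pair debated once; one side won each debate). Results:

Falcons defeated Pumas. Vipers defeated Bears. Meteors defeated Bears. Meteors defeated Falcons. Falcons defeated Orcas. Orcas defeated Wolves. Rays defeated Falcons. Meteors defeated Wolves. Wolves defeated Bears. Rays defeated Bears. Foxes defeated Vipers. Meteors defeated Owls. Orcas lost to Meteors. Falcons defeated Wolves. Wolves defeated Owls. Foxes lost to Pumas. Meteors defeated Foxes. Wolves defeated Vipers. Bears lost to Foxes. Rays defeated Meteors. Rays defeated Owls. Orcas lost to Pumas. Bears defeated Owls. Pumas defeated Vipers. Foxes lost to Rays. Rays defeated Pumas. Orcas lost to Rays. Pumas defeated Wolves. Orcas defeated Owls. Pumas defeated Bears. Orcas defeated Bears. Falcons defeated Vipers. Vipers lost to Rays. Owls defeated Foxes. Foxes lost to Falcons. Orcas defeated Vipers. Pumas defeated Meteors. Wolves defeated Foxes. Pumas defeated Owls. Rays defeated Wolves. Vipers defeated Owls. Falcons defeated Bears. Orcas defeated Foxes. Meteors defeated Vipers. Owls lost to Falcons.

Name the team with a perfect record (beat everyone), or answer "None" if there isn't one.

Rays has 9 wins out of 9 opponents — a perfect record.

Rays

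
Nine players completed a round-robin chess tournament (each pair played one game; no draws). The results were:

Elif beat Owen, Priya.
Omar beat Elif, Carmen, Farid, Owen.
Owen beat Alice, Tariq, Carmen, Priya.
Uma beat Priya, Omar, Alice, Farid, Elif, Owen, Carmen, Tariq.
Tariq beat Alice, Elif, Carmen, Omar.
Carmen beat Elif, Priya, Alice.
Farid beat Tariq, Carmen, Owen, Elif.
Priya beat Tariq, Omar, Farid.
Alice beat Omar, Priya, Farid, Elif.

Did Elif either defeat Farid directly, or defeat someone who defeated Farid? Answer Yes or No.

Yes

Elif did not beat Farid directly.
Elif beat Owen, Priya. Of those, Priya beat Farid.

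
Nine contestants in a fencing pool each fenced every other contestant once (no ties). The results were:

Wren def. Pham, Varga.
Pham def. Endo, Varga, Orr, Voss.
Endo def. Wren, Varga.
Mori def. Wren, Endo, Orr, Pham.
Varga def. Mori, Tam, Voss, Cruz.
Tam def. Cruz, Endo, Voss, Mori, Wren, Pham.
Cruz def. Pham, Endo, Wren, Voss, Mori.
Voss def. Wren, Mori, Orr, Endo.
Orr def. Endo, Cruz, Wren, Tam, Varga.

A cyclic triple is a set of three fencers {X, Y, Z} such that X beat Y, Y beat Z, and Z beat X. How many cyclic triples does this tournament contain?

Win totals: Varga 4, Cruz 5, Endo 2, Wren 2, Mori 4, Tam 6, Pham 4, Voss 4, Orr 5.
A fencer with w wins dominates both others in C(w,2) triples; summing gives 6 + 10 + 1 + 1 + 6 + 15 + 6 + 6 + 10 = 61 transitive triples.
Total triples C(9,3) = 84, so cyclic triples = 84 − 61 = 23.

23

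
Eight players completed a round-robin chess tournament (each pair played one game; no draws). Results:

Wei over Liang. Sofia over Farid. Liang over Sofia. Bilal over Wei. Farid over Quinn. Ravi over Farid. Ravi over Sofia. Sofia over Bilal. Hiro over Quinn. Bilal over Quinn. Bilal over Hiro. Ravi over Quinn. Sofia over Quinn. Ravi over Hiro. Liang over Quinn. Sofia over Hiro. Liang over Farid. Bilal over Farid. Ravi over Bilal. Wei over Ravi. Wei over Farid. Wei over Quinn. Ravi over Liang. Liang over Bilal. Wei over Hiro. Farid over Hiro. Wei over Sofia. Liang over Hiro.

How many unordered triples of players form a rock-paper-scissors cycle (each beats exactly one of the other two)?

Win totals: Wei 6, Bilal 4, Sofia 4, Liang 5, Hiro 1, Ravi 6, Quinn 0, Farid 2.
A player with w wins dominates both others in C(w,2) triples; summing gives 15 + 6 + 6 + 10 + 0 + 15 + 0 + 1 = 53 transitive triples.
Total triples C(8,3) = 56, so cyclic triples = 56 − 53 = 3.

3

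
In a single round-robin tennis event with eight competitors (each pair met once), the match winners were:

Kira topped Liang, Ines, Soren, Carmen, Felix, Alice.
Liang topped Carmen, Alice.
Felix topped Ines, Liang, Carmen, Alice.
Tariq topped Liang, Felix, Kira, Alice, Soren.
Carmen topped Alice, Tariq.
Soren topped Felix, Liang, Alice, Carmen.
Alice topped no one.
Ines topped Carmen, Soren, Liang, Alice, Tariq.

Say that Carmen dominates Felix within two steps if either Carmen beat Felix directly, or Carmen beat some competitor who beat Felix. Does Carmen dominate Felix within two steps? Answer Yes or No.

Yes

Carmen did not beat Felix directly.
Carmen beat Tariq, Alice. Of those, Tariq beat Felix.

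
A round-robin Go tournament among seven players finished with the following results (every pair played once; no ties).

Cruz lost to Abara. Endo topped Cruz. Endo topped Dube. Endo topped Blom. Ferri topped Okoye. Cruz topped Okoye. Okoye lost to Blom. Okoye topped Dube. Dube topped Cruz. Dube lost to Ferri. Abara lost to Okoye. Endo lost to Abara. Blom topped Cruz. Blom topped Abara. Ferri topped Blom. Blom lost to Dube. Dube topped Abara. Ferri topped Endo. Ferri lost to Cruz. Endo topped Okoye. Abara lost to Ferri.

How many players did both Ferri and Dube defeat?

2

Ferri beat: Okoye, Endo, Abara, Blom, Dube.
Dube beat: Abara, Cruz, Blom.
Both beat: Abara, Blom — 2.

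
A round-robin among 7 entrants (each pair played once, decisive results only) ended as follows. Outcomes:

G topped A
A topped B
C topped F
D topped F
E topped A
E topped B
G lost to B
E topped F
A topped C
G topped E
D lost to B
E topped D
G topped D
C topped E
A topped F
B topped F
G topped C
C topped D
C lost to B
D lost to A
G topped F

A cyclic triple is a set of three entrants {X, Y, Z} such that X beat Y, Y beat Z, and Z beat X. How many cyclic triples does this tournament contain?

4

Win totals: A 4, B 4, C 3, D 1, E 4, F 0, G 5.
An entrant with w wins dominates both others in C(w,2) triples; summing gives 6 + 6 + 3 + 0 + 6 + 0 + 10 = 31 transitive triples.
Total triples C(7,3) = 35, so cyclic triples = 35 − 31 = 4.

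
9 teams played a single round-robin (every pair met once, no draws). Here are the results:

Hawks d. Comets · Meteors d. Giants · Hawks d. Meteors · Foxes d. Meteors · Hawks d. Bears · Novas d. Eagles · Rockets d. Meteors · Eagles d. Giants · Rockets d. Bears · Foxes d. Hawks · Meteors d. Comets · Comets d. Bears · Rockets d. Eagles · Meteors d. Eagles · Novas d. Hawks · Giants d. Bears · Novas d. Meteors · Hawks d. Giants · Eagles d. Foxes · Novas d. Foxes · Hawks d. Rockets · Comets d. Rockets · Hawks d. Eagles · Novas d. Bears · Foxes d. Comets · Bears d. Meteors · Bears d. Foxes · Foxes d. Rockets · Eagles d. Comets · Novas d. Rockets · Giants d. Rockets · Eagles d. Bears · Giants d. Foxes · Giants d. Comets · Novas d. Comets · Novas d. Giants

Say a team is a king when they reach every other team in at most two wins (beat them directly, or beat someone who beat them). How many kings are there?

Eagles cannot reach Novas in two steps.
Comets cannot reach Giants, Hawks, Novas in two steps.
Giants cannot reach Novas in two steps.
Foxes cannot reach Novas in two steps.
Hawks cannot reach Novas in two steps.
Bears cannot reach Novas in two steps.
Meteors cannot reach Hawks, Novas in two steps.
Novas reaches everyone (king).
Rockets cannot reach Hawks, Novas in two steps.
Kings: Novas — 1.

1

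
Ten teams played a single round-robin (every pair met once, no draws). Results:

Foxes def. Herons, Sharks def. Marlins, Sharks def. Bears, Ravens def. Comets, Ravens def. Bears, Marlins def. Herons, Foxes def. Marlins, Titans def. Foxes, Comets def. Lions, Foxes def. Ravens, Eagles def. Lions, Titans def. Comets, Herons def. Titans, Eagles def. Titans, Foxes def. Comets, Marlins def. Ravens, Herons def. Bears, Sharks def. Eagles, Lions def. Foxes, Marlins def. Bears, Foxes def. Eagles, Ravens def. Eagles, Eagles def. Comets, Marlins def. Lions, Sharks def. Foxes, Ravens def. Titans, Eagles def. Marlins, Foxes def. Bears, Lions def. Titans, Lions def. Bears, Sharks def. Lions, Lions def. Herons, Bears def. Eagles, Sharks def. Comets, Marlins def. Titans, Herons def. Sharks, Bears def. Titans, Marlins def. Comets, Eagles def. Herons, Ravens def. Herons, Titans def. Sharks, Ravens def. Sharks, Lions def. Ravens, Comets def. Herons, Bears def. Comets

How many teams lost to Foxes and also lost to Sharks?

4

Foxes beat: Herons, Marlins, Comets, Eagles, Bears, Ravens.
Sharks beat: Marlins, Lions, Comets, Eagles, Foxes, Bears.
Both beat: Marlins, Comets, Eagles, Bears — 4.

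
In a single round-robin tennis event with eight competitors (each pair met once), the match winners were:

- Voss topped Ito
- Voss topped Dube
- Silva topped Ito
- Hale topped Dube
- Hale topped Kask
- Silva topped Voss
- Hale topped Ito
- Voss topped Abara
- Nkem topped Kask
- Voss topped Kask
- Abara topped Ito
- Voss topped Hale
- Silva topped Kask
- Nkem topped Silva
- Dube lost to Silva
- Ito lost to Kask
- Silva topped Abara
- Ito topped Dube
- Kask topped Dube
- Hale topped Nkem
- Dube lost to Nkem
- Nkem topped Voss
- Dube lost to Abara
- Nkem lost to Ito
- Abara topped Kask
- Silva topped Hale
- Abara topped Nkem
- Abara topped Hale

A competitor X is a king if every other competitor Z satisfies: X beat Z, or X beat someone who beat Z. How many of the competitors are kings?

Abara reaches everyone (king).
Hale cannot reach Abara in two steps.
Silva reaches everyone (king).
Dube cannot reach Abara, Hale, Silva, Ito, Nkem, Voss, Kask in two steps.
Ito cannot reach Abara, Hale in two steps.
Nkem reaches everyone (king).
Voss cannot reach Silva in two steps.
Kask cannot reach Abara, Hale, Silva, Voss in two steps.
Kings: Abara, Silva, Nkem — 3.

3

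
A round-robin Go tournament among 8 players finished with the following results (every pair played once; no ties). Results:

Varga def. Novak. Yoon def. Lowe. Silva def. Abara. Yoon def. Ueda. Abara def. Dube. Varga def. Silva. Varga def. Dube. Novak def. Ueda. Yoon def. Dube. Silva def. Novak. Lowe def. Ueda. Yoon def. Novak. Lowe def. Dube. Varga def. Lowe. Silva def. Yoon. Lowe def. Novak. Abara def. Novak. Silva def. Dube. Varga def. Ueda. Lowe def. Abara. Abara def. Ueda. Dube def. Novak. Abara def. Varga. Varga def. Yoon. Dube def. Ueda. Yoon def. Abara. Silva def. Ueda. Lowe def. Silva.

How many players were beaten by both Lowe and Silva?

4

Lowe beat: Dube, Novak, Abara, Silva, Ueda.
Silva beat: Dube, Yoon, Novak, Abara, Ueda.
Both beat: Dube, Novak, Abara, Ueda — 4.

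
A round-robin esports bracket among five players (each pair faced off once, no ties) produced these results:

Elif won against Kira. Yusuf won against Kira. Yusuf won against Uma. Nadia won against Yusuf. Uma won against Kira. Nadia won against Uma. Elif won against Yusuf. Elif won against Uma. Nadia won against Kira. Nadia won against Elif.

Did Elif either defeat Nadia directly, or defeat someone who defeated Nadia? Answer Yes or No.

No

Elif did not beat Nadia directly.
Elif beat Kira, Yusuf, Uma, but each of them lost to Nadia. No two-step path.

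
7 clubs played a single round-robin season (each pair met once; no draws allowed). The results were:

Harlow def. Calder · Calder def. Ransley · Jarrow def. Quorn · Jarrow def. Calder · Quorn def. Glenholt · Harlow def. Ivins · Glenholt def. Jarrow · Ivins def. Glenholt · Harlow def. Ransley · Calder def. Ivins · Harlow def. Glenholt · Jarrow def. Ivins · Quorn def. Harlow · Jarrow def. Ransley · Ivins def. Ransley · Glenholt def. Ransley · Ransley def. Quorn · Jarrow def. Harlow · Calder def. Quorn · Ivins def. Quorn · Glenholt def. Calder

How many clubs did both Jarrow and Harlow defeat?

3

Jarrow beat: Quorn, Ransley, Harlow, Ivins, Calder.
Harlow beat: Ransley, Glenholt, Ivins, Calder.
Both beat: Ransley, Ivins, Calder — 3.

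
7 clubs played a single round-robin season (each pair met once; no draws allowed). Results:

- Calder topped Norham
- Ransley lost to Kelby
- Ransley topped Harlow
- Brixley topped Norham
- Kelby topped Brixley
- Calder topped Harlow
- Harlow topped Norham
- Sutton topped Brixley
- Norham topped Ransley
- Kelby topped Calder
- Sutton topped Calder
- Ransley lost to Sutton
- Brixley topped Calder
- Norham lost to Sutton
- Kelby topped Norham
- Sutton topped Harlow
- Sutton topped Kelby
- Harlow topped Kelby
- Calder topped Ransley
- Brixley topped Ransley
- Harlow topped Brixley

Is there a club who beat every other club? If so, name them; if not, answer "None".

Sutton has 6 wins out of 6 opponents — a perfect record.

Sutton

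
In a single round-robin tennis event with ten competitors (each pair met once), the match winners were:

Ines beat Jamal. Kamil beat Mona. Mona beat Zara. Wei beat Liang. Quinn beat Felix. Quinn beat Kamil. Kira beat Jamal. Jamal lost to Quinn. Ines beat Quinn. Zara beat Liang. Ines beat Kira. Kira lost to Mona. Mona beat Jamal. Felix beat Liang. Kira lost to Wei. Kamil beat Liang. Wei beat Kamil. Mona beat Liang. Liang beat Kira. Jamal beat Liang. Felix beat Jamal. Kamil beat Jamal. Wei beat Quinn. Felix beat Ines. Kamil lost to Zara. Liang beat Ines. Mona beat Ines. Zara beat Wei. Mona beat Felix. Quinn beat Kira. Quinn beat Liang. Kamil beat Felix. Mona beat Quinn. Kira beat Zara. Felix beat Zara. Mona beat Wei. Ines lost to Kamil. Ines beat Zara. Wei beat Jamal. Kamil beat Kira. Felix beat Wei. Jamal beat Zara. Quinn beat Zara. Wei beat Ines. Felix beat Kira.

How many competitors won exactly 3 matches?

1

Win totals: Felix 6, Zara 3, Jamal 2, Kamil 6, Wei 6, Mona 8, Quinn 6, Ines 4, Liang 2, Kira 2.
Exactly 3: Zara — 1 competitor.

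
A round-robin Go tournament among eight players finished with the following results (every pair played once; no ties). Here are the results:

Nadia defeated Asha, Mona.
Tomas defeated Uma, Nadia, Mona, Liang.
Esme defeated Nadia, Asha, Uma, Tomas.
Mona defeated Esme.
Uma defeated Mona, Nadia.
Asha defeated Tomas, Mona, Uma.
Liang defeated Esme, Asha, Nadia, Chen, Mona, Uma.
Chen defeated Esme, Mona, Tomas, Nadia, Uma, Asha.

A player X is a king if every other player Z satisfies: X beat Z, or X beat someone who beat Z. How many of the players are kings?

Mona cannot reach Chen, Liang in two steps.
Esme cannot reach Chen in two steps.
Uma cannot reach Chen, Liang, Tomas in two steps.
Asha cannot reach Chen in two steps.
Nadia cannot reach Chen, Liang in two steps.
Chen reaches everyone (king).
Liang reaches everyone (king).
Tomas reaches everyone (king).
Kings: Chen, Liang, Tomas — 3.

3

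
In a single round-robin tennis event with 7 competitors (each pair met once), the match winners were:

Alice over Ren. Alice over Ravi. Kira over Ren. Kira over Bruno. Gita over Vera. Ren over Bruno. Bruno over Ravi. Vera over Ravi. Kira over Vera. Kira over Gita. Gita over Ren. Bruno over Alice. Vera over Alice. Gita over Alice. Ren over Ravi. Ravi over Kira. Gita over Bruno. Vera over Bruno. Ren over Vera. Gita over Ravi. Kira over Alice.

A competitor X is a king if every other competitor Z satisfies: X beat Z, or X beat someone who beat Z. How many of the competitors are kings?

Ravi reaches everyone (king).
Gita reaches everyone (king).
Vera cannot reach Gita in two steps.
Bruno cannot reach Gita, Vera in two steps.
Kira reaches everyone (king).
Ren cannot reach Gita in two steps.
Alice cannot reach Gita in two steps.
Kings: Ravi, Gita, Kira — 3.

3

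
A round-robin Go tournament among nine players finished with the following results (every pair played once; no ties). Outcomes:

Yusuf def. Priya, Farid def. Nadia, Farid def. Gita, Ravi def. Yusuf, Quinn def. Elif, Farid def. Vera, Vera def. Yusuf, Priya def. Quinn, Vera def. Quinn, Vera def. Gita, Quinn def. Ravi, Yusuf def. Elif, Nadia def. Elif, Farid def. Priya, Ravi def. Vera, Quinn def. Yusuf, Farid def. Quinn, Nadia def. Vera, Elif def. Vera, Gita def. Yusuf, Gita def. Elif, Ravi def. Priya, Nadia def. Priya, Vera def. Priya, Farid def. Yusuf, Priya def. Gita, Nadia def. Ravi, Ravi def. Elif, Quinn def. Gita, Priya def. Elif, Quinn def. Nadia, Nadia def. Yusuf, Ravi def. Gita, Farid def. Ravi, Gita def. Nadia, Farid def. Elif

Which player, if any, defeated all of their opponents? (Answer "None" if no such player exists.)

Farid has 8 wins out of 8 opponents — a perfect record.

Farid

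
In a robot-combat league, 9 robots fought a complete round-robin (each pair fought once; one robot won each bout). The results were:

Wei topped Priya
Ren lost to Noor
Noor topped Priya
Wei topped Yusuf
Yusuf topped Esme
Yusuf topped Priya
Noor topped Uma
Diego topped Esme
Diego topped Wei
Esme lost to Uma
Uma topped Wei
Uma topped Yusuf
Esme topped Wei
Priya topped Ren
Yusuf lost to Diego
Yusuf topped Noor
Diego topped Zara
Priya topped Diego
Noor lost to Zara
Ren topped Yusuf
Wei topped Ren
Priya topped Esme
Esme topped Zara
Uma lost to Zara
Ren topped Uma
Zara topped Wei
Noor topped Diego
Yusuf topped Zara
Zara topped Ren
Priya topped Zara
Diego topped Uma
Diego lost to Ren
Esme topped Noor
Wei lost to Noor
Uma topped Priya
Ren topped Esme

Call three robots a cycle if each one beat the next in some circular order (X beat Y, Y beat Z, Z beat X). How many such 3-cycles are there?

28

Win totals: Zara 4, Esme 3, Wei 3, Yusuf 4, Noor 5, Ren 4, Priya 4, Uma 4, Diego 5.
A robot with w wins dominates both others in C(w,2) triples; summing gives 6 + 3 + 3 + 6 + 10 + 6 + 6 + 6 + 10 = 56 transitive triples.
Total triples C(9,3) = 84, so cyclic triples = 84 − 56 = 28.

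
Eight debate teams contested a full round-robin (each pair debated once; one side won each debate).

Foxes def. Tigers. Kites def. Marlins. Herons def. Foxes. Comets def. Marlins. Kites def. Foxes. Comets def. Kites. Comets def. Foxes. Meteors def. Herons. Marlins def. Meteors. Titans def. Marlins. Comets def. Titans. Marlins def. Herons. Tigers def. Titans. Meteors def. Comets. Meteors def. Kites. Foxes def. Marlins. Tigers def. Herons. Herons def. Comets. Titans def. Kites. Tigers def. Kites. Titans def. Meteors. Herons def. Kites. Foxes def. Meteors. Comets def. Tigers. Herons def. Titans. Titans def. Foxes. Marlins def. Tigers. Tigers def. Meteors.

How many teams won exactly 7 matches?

0

Win totals: Meteors 3, Kites 2, Comets 5, Herons 4, Titans 4, Tigers 4, Marlins 3, Foxes 3.
No team has exactly 7 wins.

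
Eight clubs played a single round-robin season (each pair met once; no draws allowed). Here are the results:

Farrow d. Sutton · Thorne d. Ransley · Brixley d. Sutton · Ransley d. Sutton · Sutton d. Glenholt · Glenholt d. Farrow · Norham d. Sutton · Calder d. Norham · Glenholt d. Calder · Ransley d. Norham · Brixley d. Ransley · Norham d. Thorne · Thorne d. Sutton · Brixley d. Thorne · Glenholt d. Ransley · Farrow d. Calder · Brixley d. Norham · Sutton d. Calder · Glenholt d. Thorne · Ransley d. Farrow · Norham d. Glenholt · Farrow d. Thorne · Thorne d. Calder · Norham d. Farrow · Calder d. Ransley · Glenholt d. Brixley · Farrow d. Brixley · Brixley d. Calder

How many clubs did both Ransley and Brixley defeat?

2

Ransley beat: Norham, Sutton, Farrow.
Brixley beat: Norham, Calder, Sutton, Ransley, Thorne.
Both beat: Norham, Sutton — 2.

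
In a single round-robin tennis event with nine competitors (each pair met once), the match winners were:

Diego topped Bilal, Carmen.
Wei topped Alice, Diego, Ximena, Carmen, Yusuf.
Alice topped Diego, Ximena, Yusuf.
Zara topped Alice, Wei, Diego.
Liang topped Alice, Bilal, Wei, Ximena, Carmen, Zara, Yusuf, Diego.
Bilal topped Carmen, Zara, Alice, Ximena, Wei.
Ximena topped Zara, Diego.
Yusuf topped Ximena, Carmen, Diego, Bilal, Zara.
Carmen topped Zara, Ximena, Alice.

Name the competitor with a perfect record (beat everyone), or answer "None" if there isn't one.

Liang has 8 wins out of 8 opponents — a perfect record.

Liang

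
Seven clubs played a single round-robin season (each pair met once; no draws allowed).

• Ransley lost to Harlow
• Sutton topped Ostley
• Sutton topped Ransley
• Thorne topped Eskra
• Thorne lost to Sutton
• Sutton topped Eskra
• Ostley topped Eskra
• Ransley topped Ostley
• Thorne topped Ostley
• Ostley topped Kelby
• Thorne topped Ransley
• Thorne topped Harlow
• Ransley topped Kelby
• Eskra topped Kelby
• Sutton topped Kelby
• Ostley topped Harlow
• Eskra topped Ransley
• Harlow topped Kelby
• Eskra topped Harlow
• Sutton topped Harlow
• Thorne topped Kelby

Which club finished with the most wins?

Win totals: Ostley 3, Ransley 2, Eskra 3, Kelby 0, Sutton 6, Harlow 2, Thorne 5.
Sutton leads with 6 wins (next highest: 5).

Sutton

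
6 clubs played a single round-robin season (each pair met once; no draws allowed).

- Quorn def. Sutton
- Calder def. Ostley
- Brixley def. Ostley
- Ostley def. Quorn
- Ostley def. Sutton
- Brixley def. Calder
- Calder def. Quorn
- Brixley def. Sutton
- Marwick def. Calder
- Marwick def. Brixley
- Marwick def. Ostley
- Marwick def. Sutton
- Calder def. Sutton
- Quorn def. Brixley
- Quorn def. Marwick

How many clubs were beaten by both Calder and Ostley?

Calder beat: Quorn, Ostley, Sutton.
Ostley beat: Quorn, Sutton.
Both beat: Quorn, Sutton — 2.

2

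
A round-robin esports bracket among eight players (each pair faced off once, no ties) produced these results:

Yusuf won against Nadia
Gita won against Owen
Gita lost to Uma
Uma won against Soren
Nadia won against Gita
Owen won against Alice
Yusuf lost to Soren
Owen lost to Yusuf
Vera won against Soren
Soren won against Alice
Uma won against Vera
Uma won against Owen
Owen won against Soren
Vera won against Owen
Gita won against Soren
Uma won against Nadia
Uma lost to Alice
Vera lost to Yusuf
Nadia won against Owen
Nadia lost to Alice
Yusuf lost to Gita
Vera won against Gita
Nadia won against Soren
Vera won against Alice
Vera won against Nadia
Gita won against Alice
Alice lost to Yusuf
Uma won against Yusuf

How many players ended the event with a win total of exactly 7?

Win totals: Nadia 3, Soren 2, Owen 2, Alice 2, Gita 4, Uma 6, Yusuf 4, Vera 5.
No player has exactly 7 wins.

0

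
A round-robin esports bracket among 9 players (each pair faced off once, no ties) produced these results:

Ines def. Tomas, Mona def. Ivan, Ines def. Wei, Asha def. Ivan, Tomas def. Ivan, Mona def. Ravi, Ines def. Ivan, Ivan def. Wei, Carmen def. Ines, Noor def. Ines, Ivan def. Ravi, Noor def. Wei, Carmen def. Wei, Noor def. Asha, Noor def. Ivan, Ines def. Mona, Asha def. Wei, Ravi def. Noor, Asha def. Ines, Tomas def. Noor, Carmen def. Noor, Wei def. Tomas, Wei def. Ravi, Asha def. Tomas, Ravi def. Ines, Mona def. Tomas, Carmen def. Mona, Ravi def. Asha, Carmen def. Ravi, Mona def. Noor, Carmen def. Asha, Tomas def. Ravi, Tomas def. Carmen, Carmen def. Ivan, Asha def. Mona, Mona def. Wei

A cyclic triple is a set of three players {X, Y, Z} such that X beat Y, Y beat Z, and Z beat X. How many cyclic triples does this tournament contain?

Win totals: Carmen 7, Ravi 3, Asha 5, Noor 4, Wei 2, Mona 5, Ines 4, Ivan 2, Tomas 4.
A player with w wins dominates both others in C(w,2) triples; summing gives 21 + 3 + 10 + 6 + 1 + 10 + 6 + 1 + 6 = 64 transitive triples.
Total triples C(9,3) = 84, so cyclic triples = 84 − 64 = 20.

20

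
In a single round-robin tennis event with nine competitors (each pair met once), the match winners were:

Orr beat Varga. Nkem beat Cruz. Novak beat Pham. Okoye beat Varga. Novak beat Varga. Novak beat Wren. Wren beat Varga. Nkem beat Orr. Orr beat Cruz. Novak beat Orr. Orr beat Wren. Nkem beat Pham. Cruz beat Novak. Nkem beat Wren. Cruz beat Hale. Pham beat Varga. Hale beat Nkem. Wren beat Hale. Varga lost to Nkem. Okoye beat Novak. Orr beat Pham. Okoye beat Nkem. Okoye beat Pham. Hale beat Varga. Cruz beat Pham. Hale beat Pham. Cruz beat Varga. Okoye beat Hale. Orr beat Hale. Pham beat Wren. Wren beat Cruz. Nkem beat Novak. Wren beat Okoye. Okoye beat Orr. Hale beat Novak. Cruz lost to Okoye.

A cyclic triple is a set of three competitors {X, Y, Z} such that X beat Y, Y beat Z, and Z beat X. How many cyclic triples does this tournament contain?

13

Win totals: Okoye 7, Nkem 6, Hale 4, Pham 2, Wren 4, Varga 0, Orr 5, Novak 4, Cruz 4.
A competitor with w wins dominates both others in C(w,2) triples; summing gives 21 + 15 + 6 + 1 + 6 + 0 + 10 + 6 + 6 = 71 transitive triples.
Total triples C(9,3) = 84, so cyclic triples = 84 − 71 = 13.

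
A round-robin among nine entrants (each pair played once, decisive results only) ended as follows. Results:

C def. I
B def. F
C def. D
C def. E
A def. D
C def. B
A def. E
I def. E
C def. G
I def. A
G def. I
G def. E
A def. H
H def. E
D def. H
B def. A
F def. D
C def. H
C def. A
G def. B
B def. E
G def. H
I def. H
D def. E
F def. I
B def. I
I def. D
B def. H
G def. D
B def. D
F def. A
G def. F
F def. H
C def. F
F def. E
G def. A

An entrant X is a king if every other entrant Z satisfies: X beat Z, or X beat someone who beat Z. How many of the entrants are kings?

1

A cannot reach B, C, F, G, I in two steps.
B cannot reach C, G in two steps.
C reaches everyone (king).
D cannot reach A, B, C, F, G, I in two steps.
E cannot reach A, B, C, D, F, G, H, I in two steps.
F cannot reach B, C, G in two steps.
G cannot reach C in two steps.
H cannot reach A, B, C, D, F, G, I in two steps.
I cannot reach B, C, F, G in two steps.
Kings: C — 1.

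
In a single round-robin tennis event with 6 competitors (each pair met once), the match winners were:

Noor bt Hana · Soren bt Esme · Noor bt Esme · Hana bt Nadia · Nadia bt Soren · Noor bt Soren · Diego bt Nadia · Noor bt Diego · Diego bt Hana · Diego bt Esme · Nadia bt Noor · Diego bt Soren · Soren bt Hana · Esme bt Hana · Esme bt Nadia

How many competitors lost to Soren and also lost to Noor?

2

Soren beat: Esme, Hana.
Noor beat: Soren, Esme, Diego, Hana.
Both beat: Esme, Hana — 2.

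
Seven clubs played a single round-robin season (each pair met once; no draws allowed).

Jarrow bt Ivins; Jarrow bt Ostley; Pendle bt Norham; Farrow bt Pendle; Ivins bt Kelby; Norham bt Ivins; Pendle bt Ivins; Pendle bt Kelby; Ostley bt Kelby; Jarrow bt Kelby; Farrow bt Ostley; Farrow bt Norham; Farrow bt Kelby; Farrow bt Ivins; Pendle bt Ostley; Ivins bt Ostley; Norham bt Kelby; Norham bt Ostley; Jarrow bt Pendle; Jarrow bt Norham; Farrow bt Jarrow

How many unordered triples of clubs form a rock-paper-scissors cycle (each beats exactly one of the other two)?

0

Win totals: Pendle 4, Norham 3, Kelby 0, Jarrow 5, Farrow 6, Ivins 2, Ostley 1.
A club with w wins dominates both others in C(w,2) triples; summing gives 6 + 3 + 0 + 10 + 15 + 1 + 0 = 35 transitive triples.
Total triples C(7,3) = 35, so cyclic triples = 35 − 35 = 0.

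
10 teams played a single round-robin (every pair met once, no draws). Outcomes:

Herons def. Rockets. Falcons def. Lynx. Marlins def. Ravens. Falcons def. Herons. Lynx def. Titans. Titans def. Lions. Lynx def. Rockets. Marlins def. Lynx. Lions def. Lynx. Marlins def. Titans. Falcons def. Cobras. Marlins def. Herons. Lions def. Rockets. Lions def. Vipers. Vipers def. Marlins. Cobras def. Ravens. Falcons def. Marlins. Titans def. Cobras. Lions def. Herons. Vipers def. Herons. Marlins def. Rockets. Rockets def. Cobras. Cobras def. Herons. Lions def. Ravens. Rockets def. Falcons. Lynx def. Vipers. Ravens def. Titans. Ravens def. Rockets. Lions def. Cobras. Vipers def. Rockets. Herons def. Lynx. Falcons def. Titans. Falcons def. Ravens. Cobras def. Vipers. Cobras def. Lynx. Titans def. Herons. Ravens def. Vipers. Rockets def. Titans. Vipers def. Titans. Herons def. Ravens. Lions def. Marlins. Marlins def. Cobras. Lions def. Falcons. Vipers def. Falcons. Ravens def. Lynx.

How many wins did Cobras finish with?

4

Cobras' results: beat Ravens, Herons, Vipers, Lynx; lost to Marlins, Falcons, Lions, Titans, Rockets.
That is 4 wins.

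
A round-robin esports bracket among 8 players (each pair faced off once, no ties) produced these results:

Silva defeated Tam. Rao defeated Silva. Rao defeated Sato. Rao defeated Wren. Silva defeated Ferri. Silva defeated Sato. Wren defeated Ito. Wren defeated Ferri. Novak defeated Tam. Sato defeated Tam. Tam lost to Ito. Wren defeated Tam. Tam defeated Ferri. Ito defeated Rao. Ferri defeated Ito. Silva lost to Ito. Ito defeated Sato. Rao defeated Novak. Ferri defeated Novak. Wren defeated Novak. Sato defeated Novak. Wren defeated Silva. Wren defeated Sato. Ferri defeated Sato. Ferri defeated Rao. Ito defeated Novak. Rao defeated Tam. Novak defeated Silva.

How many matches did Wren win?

6

Wren's results: beat Novak, Ito, Ferri, Tam, Sato, Silva; lost to Rao.
That is 6 wins.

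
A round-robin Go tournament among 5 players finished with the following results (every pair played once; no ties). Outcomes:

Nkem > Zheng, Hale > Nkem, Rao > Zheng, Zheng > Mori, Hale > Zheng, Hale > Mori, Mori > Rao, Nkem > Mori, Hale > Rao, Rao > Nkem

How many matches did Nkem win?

Nkem's results: beat Zheng, Mori; lost to Hale, Rao.
That is 2 wins.

2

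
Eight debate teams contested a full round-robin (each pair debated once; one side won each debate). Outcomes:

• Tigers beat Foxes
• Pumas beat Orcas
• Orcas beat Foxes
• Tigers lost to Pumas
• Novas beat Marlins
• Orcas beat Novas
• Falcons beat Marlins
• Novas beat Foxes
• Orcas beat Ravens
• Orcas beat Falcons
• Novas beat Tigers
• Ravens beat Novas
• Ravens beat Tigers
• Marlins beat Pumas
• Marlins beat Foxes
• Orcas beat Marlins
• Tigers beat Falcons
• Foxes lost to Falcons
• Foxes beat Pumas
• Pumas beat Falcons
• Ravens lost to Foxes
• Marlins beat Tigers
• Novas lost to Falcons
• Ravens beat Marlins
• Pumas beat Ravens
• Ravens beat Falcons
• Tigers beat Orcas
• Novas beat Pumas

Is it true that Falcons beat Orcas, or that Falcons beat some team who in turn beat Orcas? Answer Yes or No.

Falcons did not beat Orcas directly.
Falcons beat Novas, Foxes, Marlins, but each of them lost to Orcas. No two-step path.

No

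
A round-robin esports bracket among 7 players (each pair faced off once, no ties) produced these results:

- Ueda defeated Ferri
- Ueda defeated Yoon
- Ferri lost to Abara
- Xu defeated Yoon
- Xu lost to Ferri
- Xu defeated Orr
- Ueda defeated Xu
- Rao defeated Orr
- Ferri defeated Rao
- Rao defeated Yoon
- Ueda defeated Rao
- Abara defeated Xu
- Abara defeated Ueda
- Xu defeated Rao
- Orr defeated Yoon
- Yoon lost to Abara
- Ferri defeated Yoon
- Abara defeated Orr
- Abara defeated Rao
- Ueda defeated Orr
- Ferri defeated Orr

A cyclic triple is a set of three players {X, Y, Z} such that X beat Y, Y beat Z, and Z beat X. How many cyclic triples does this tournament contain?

0

Win totals: Abara 6, Ferri 4, Rao 2, Yoon 0, Orr 1, Xu 3, Ueda 5.
A player with w wins dominates both others in C(w,2) triples; summing gives 15 + 6 + 1 + 0 + 0 + 3 + 10 = 35 transitive triples.
Total triples C(7,3) = 35, so cyclic triples = 35 − 35 = 0.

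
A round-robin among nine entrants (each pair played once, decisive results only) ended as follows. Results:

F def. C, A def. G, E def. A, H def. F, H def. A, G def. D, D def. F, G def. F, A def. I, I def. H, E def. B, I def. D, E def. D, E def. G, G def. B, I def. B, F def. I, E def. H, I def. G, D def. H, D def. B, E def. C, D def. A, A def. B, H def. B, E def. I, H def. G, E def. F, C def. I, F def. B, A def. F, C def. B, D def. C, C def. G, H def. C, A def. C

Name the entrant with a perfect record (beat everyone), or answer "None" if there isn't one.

E has 8 wins out of 8 opponents — a perfect record.

E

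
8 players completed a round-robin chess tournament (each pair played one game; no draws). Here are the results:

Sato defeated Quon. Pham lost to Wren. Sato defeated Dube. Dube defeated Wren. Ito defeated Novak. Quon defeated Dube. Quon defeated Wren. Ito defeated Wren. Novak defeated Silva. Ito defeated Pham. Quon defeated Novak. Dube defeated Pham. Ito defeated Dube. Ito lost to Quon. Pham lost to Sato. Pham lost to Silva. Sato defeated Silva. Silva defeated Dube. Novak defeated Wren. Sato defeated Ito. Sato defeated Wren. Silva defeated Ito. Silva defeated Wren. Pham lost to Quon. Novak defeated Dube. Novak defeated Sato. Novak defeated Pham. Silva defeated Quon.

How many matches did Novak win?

5

Novak's results: beat Dube, Wren, Pham, Sato, Silva; lost to Quon, Ito.
That is 5 wins.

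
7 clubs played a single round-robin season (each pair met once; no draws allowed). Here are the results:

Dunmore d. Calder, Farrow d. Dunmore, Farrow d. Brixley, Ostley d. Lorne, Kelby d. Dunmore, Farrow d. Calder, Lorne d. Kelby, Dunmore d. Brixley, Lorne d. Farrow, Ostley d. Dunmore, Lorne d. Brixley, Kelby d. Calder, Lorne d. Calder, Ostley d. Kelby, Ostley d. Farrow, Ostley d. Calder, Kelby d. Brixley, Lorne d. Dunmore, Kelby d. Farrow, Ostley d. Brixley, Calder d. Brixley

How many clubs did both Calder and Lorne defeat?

1

Calder beat: Brixley.
Lorne beat: Dunmore, Brixley, Kelby, Calder, Farrow.
Both beat: Brixley — 1.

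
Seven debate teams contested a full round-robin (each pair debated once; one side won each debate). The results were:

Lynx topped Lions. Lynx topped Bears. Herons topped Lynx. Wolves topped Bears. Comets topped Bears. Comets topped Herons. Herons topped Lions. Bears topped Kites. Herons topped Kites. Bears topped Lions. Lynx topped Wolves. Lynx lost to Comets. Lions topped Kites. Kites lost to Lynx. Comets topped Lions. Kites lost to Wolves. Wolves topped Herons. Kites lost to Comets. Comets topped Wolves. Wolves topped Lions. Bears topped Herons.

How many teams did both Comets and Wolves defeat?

4

Comets beat: Lions, Herons, Wolves, Kites, Bears, Lynx.
Wolves beat: Lions, Herons, Kites, Bears.
Both beat: Lions, Herons, Kites, Bears — 4.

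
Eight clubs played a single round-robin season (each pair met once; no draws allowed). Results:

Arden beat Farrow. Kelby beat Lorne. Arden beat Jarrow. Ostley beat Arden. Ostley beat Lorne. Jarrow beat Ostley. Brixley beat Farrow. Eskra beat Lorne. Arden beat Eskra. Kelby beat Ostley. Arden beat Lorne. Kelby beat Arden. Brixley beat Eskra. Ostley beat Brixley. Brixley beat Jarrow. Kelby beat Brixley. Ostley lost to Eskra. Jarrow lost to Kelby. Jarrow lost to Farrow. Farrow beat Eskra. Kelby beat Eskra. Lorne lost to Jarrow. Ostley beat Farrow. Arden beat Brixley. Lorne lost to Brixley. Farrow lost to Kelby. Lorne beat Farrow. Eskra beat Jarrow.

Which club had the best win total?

Kelby

Win totals: Brixley 4, Kelby 7, Jarrow 2, Ostley 4, Lorne 1, Eskra 3, Farrow 2, Arden 5.
Kelby leads with 7 wins (next highest: 5).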